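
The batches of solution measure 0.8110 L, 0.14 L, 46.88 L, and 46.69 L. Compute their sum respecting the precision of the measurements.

0.8110 L + 0.14 L + 46.88 L + 46.69 L = 94.5210 L.
Addition/subtraction keeps the fewest decimal places: 0.8110 → 4 decimal places, 0.14 → 2 decimal places, 46.88 → 2 decimal places, 46.69 → 2 decimal places; limit is 2.
Rounded to 2 decimal places: 94.52 L.

94.52 L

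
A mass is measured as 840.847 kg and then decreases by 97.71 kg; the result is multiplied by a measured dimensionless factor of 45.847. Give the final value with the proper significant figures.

34071 kg

840.847 kg − 97.71 kg = 743.137 kg; the difference is limited to 2 decimal places (5 s.f.).
Carrying full precision, 743.137 × 45.847 = 34070.602039 kg; 45.847 has 5 s.f., so the result keeps min(5, 5) = 5 s.f.
Rounded to 5 significant figures: 34071 kg.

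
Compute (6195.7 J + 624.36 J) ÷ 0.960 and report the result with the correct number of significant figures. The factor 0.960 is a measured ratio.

6195.7 J + 624.36 J = 6820.06 J; the sum is limited to 1 decimal place (5 s.f.).
Carrying full precision, 6820.06 ÷ 0.960 = 7104.22916667… J; 0.960 has 3 s.f., so the result keeps min(5, 3) = 3 s.f.
Rounded to 3 significant figures: 7.10 × 10³ J.

7.10 × 10³ J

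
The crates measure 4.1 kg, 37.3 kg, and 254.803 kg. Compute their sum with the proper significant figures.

4.1 kg + 37.3 kg + 254.803 kg = 296.203 kg.
Addition/subtraction keeps the fewest decimal places: 4.1 → 1 decimal place, 37.3 → 1 decimal place, 254.803 → 3 decimal places; limit is 1.
Rounded to 1 decimal place: 296.2 kg.

296.2 kg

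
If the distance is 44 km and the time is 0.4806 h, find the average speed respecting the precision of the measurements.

92 km/h

average speed = 44 km ÷ 0.4806 h = 91.5522263837… km/h.
44 has 2 significant figures; 0.4806 has 4.
Division/multiplication keeps the fewest: 2 significant figures.
Rounded: 92 km/h.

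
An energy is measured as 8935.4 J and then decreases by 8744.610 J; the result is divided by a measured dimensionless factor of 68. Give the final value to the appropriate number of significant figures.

2.8 J

8935.4 J − 8744.610 J = 190.790 J; the difference is limited to 1 decimal place (4 s.f.).
Carrying full precision, 190.790 ÷ 68 = 2.80573529412… J; 68 has 2 s.f., so the result keeps min(4, 2) = 2 s.f.
Rounded to 2 significant figures: 2.8 J.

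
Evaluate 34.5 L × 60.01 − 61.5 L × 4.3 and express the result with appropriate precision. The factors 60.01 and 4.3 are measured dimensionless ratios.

1.81 × 10³ L

34.5 × 60.01 = 2070.345 → 2.07 × 10³ L (3 s.f., last digit at the 10^1 place).
61.5 × 4.3 = 264.45 → 2.6 × 10² L (2 s.f., last digit at the 10^1 place).
Difference: 1805.895 L; keep the coarser place, 10^1.
Result: 1.81 × 10³ L.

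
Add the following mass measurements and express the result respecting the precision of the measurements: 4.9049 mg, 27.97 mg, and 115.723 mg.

4.9049 mg + 27.97 mg + 115.723 mg = 148.5979 mg.
Addition/subtraction keeps the fewest decimal places: 4.9049 → 4 decimal places, 27.97 → 2 decimal places, 115.723 → 3 decimal places; limit is 2.
Rounded to 2 decimal places: 1.4860 × 10² mg.

1.4860 × 10² mg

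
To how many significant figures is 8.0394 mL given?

8.0394: zeros between nonzero digits are significant.

5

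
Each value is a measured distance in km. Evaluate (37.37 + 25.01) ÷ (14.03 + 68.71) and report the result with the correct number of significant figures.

0.7539

37.37 + 25.01 = 62.38, limited to 2 d.p. → 4 s.f.; 14.03 + 68.71 = 82.74, limited to 2 d.p. → 4 s.f.
Carrying full precision, 62.38 ÷ 82.74 = 0.753927967126…; keep min(4, 4) = 4 s.f.
Rounded to 4 significant figures: 0.7539.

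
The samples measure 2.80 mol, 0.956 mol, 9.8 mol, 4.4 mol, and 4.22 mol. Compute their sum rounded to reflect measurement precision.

22.2 mol

2.80 mol + 0.956 mol + 9.8 mol + 4.4 mol + 4.22 mol = 22.176 mol.
Addition/subtraction keeps the fewest decimal places: 2.80 → 2 decimal places, 0.956 → 3 decimal places, 9.8 → 1 decimal place, 4.4 → 1 decimal place, 4.22 → 2 decimal places; limit is 1.
Rounded to 1 decimal place: 22.2 mol.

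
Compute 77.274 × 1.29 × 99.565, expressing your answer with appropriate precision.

9.92 × 10^3

77.274 × 1.29 × 99.565 = 9924.9836949
Multiplication/division keeps the fewest significant figures: 77.274 → 5 s.f., 1.29 → 3 s.f., 99.565 → 5 s.f.; limit is 3.
Rounded to 3 significant figures: 9.92 × 10^3.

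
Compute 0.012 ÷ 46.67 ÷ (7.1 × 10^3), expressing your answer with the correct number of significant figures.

0.012 ÷ 46.67 ÷ (7.1 × 10^3) = 3.62147170574 × 10^-8…
Multiplication/division keeps the fewest significant figures: 0.012 → 2 s.f., 46.67 → 4 s.f., 7.1 × 10^3 → 2 s.f.; limit is 2.
Rounded to 2 significant figures: 3.6 × 10^-8.

3.6 × 10^-8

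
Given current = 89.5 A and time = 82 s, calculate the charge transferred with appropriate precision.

7.3 × 10³ C

charge transferred = 89.5 A × 82 s = 7339 C.
89.5 has 3 significant figures; 82 has 2.
Division/multiplication keeps the fewest: 2 significant figures.
Rounded: 7.3 × 10³ C.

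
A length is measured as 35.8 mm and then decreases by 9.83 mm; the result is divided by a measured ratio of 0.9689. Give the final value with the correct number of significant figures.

26.8 mm

35.8 mm − 9.83 mm = 25.97 mm; the difference is limited to 1 decimal place (3 s.f.).
Carrying full precision, 25.97 ÷ 0.9689 = 26.8035917019… mm; 0.9689 has 4 s.f., so the result keeps min(3, 4) = 3 s.f.
Rounded to 3 significant figures: 26.8 mm.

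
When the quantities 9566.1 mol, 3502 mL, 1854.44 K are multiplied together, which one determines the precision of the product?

9566.1 mol → 5 s.f.; 3502 mL → 4 s.f.; 1854.44 K → 6 s.f.
The fewest is 4 significant figures, from 3502 mL.

3502 mL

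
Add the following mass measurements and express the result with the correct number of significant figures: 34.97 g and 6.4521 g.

41.42 g

34.97 g + 6.4521 g = 41.4221 g.
Addition/subtraction keeps the fewest decimal places: 34.97 → 2 decimal places, 6.4521 → 4 decimal places; limit is 2.
Rounded to 2 decimal places: 41.42 g.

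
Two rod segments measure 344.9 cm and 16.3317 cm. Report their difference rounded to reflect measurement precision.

328.6 cm

344.9 cm − 16.3317 cm = 328.5683 cm.
Addition/subtraction keeps the fewest decimal places: 344.9 → 1 decimal place, 16.3317 → 4 decimal places; limit is 1.
Rounded to 1 decimal place: 328.6 cm.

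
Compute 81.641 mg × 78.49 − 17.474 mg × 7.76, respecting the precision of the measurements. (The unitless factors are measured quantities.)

81.641 × 78.49 = 6408.00209 → 6408 mg (4 s.f., last digit at the 10^0 place).
17.474 × 7.76 = 135.59824 → 136 mg (3 s.f., last digit at the 10^0 place).
Difference: 6272.40385 mg; keep the coarser place, 10^0.
Result: 6.272 × 10³ mg.

6.272 × 10³ mg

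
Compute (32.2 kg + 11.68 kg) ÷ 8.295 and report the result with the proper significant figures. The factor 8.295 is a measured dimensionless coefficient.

5.29 kg

32.2 kg + 11.68 kg = 43.88 kg; the sum is limited to 1 decimal place (3 s.f.).
Carrying full precision, 43.88 ÷ 8.295 = 5.289933695… kg; 8.295 has 4 s.f., so the result keeps min(3, 4) = 3 s.f.
Rounded to 3 significant figures: 5.29 kg.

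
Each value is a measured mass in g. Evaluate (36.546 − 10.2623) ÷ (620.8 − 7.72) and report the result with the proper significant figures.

36.546 − 10.2623 = 26.2837, limited to 3 d.p. → 5 s.f.; 620.8 − 7.72 = 613.08, limited to 1 d.p. → 4 s.f.
Carrying full precision, 26.2837 ÷ 613.08 = 0.0428715665166…; keep min(5, 4) = 4 s.f.
Rounded to 4 significant figures: 0.04287.

0.04287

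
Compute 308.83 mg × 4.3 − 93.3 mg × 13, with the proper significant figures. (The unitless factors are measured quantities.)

1 × 10^2 mg

308.83 × 4.3 = 1327.969 → 1.3 × 10^3 mg (2 s.f., last digit at the 10^2 place).
93.3 × 13 = 1212.9 → 1.2 × 10^3 mg (2 s.f., last digit at the 10^2 place).
Difference: 115.069 mg; keep the coarser place, 10^2.
Result: 1 × 10^2 mg.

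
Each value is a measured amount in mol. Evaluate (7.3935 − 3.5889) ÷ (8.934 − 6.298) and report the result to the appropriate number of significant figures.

1.443

7.3935 − 3.5889 = 3.8046, limited to 4 d.p. → 5 s.f.; 8.934 − 6.298 = 2.636, limited to 3 d.p. → 4 s.f.
Carrying full precision, 3.8046 ÷ 2.636 = 1.443323217…; keep min(5, 4) = 4 s.f.
Rounded to 4 significant figures: 1.443.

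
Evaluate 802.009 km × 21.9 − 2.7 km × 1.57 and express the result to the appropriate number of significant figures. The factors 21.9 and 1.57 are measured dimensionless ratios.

802.009 × 21.9 = 17563.9971 → 1.76 × 10⁴ km (3 s.f., last digit at the 10^2 place).
2.7 × 1.57 = 4.239 → 4.2 km (2 s.f., last digit at the 10^-1 place).
Difference: 17559.7581 km; keep the coarser place, 10^2.
Result: 1.76 × 10⁴ km.

1.76 × 10⁴ km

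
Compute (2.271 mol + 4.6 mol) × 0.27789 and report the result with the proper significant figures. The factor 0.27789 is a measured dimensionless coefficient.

1.9 mol

2.271 mol + 4.6 mol = 6.871 mol; the sum is limited to 1 decimal place (2 s.f.).
Carrying full precision, 6.871 × 0.27789 = 1.90938219 mol; 0.27789 has 5 s.f., so the result keeps min(2, 5) = 2 s.f.
Rounded to 2 significant figures: 1.9 mol.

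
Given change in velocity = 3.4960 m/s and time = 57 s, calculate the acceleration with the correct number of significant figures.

acceleration = 3.4960 m/s ÷ 57 s = 0.0613333333333… m/s².
3.4960 has 5 significant figures; 57 has 2.
Division/multiplication keeps the fewest: 2 significant figures.
Rounded: 0.061 m/s².

0.061 m/s²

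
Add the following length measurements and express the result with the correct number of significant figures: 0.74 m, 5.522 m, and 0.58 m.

6.84 m

0.74 m + 5.522 m + 0.58 m = 6.842 m.
Addition/subtraction keeps the fewest decimal places: 0.74 → 2 decimal places, 5.522 → 3 decimal places, 0.58 → 2 decimal places; limit is 2.
Rounded to 2 decimal places: 6.84 m.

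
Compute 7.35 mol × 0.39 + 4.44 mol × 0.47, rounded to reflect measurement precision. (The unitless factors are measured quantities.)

5.0 mol

7.35 × 0.39 = 2.8665 → 2.9 mol (2 s.f., last digit at the 10^-1 place).
4.44 × 0.47 = 2.0868 → 2.1 mol (2 s.f., last digit at the 10^-1 place).
Sum: 4.9533 mol; keep the coarser place, 10^-1.
Result: 5.0 mol.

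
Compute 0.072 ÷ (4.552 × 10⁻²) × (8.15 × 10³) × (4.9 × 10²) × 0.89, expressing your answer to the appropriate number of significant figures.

5.6 × 10⁶

0.072 ÷ (4.552 × 10⁻²) × (8.15 × 10³) × (4.9 × 10²) × 0.89 = 5621781.19508…
Multiplication/division keeps the fewest significant figures: 0.072 → 2 s.f., 4.552 × 10⁻² → 4 s.f., 8.15 × 10³ → 3 s.f., 4.9 × 10² → 2 s.f., 0.89 → 2 s.f.; limit is 2.
Rounded to 2 significant figures: 5.6 × 10⁶.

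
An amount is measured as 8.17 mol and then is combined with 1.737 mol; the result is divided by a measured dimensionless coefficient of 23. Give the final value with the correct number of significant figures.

4.3 × 10⁻¹ mol

8.17 mol + 1.737 mol = 9.907 mol; the sum is limited to 2 decimal places (3 s.f.).
Carrying full precision, 9.907 ÷ 23 = 0.430739130435… mol; 23 has 2 s.f., so the result keeps min(3, 2) = 2 s.f.
Rounded to 2 significant figures: 4.3 × 10⁻¹ mol.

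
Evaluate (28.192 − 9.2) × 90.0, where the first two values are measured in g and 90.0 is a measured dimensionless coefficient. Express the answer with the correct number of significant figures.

28.192 g − 9.2 g = 18.992 g; the difference is limited to 1 decimal place (3 s.f.).
Carrying full precision, 18.992 × 90.0 = 1709.28 g; 90.0 has 3 s.f., so the result keeps min(3, 3) = 3 s.f.
Rounded to 3 significant figures: 1.71 × 10³ g.

1.71 × 10³ g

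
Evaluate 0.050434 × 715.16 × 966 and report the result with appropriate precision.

0.050434 × 715.16 × 966 = 34842.054539…
Multiplication/division keeps the fewest significant figures: 0.050434 → 5 s.f., 715.16 → 5 s.f., 966 → 3 s.f.; limit is 3.
Rounded to 3 significant figures: 3.48 × 10^4.

3.48 × 10^4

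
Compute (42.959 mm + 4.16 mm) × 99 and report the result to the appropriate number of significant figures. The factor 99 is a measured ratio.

4.7 × 10³ mm

42.959 mm + 4.16 mm = 47.119 mm; the sum is limited to 2 decimal places (4 s.f.).
Carrying full precision, 47.119 × 99 = 4664.781 mm; 99 has 2 s.f., so the result keeps min(4, 2) = 2 s.f.
Rounded to 2 significant figures: 4.7 × 10³ mm.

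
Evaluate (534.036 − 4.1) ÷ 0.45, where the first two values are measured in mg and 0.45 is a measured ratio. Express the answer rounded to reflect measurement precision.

1.2 × 10^3 mg

534.036 mg − 4.1 mg = 529.936 mg; the difference is limited to 1 decimal place (4 s.f.).
Carrying full precision, 529.936 ÷ 0.45 = 1177.63555556… mg; 0.45 has 2 s.f., so the result keeps min(4, 2) = 2 s.f.
Rounded to 2 significant figures: 1.2 × 10^3 mg.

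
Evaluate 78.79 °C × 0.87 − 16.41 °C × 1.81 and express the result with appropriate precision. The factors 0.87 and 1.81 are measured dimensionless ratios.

39 °C

78.79 × 0.87 = 68.5473 → 69 °C (2 s.f., last digit at the 10^0 place).
16.41 × 1.81 = 29.7021 → 29.7 °C (3 s.f., last digit at the 10^-1 place).
Difference: 38.8452 °C; keep the coarser place, 10^0.
Result: 39 °C.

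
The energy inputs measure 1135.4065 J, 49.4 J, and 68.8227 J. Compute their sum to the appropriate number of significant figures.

1253.6 J

1135.4065 J + 49.4 J + 68.8227 J = 1253.6292 J.
Addition/subtraction keeps the fewest decimal places: 1135.4065 → 4 decimal places, 49.4 → 1 decimal place, 68.8227 → 4 decimal places; limit is 1.
Rounded to 1 decimal place: 1253.6 J.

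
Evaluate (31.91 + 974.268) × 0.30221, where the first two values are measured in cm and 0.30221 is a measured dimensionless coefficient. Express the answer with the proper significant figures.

31.91 cm + 974.268 cm = 1006.178 cm; the sum is limited to 2 decimal places (6 s.f.).
Carrying full precision, 1006.178 × 0.30221 = 304.07705338 cm; 0.30221 has 5 s.f., so the result keeps min(6, 5) = 5 s.f.
Rounded to 5 significant figures: 304.08 cm.

304.08 cm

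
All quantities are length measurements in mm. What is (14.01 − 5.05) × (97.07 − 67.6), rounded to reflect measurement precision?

14.01 − 5.05 = 8.96, limited to 2 d.p. → 3 s.f.; 97.07 − 67.6 = 29.47, limited to 1 d.p. → 3 s.f.
Carrying full precision, 8.96 × 29.47 = 264.0512; keep min(3, 3) = 3 s.f.
Rounded to 3 significant figures: 264 mm².

264 mm²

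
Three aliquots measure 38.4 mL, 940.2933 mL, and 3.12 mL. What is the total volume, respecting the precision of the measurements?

38.4 mL + 940.2933 mL + 3.12 mL = 981.8133 mL.
Addition/subtraction keeps the fewest decimal places: 38.4 → 1 decimal place, 940.2933 → 4 decimal places, 3.12 → 2 decimal places; limit is 1.
Rounded to 1 decimal place: 981.8 mL.

981.8 mL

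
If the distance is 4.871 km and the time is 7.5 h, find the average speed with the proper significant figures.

average speed = 4.871 km ÷ 7.5 h = 0.649466666667… km/h.
4.871 has 4 significant figures; 7.5 has 2.
Division/multiplication keeps the fewest: 2 significant figures.
Rounded: 0.65 km/h.

0.65 km/h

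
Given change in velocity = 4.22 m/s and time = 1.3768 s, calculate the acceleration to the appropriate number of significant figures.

3.07 m/s²

acceleration = 4.22 m/s ÷ 1.3768 s = 3.06507844277… m/s².
4.22 has 3 significant figures; 1.3768 has 5.
Division/multiplication keeps the fewest: 3 significant figures.
Rounded: 3.07 m/s².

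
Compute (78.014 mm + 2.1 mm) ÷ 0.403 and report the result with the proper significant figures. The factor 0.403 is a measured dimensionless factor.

78.014 mm + 2.1 mm = 80.114 mm; the sum is limited to 1 decimal place (3 s.f.).
Carrying full precision, 80.114 ÷ 0.403 = 198.794044665… mm; 0.403 has 3 s.f., so the result keeps min(3, 3) = 3 s.f.
Rounded to 3 significant figures: 199 mm.

199 mm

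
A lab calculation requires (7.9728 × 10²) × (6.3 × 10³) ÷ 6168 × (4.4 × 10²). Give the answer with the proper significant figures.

(7.9728 × 10²) × (6.3 × 10³) ÷ 6168 × (4.4 × 10²) = 358310.661479…
Multiplication/division keeps the fewest significant figures: 7.9728 × 10² → 5 s.f., 6.3 × 10³ → 2 s.f., 6168 → 4 s.f., 4.4 × 10² → 2 s.f.; limit is 2.
Rounded to 2 significant figures: 3.6 × 10⁵.

3.6 × 10⁵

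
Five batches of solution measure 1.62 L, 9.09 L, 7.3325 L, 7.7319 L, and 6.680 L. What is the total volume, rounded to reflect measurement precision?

1.62 L + 9.09 L + 7.3325 L + 7.7319 L + 6.680 L = 32.4544 L.
Addition/subtraction keeps the fewest decimal places: 1.62 → 2 decimal places, 9.09 → 2 decimal places, 7.3325 → 4 decimal places, 7.7319 → 4 decimal places, 6.680 → 3 decimal places; limit is 2.
Rounded to 2 decimal places: 32.45 L.

32.45 L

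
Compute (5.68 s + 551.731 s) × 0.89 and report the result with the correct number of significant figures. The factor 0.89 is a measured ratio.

5.68 s + 551.731 s = 557.411 s; the sum is limited to 2 decimal places (5 s.f.).
Carrying full precision, 557.411 × 0.89 = 496.09579 s; 0.89 has 2 s.f., so the result keeps min(5, 2) = 2 s.f.
Rounded to 2 significant figures: 5.0 × 10^2 s.

5.0 × 10^2 s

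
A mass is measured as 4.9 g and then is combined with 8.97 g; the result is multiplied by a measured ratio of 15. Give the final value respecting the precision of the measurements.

4.9 g + 8.97 g = 13.87 g; the sum is limited to 1 decimal place (3 s.f.).
Carrying full precision, 13.87 × 15 = 208.05 g; 15 has 2 s.f., so the result keeps min(3, 2) = 2 s.f.
Rounded to 2 significant figures: 2.1 × 10^2 g.

2.1 × 10^2 g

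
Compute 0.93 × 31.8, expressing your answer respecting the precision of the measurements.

30.

0.93 × 31.8 = 29.574
Multiplication/division keeps the fewest significant figures: 0.93 → 2 s.f., 31.8 → 3 s.f.; limit is 2.
Rounded to 2 significant figures: 30.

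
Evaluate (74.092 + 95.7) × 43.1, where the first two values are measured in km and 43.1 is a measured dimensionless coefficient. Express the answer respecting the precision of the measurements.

74.092 km + 95.7 km = 169.792 km; the sum is limited to 1 decimal place (4 s.f.).
Carrying full precision, 169.792 × 43.1 = 7318.0352 km; 43.1 has 3 s.f., so the result keeps min(4, 3) = 3 s.f.
Rounded to 3 significant figures: 7.32 × 10^3 km.

7.32 × 10^3 km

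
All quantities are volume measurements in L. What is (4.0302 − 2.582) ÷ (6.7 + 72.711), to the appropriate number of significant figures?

0.0182

4.0302 − 2.582 = 1.4482, limited to 3 d.p. → 4 s.f.; 6.7 + 72.711 = 79.411, limited to 1 d.p. → 3 s.f.
Carrying full precision, 1.4482 ÷ 79.411 = 0.0182367682059…; keep min(4, 3) = 3 s.f.
Rounded to 3 significant figures: 0.0182.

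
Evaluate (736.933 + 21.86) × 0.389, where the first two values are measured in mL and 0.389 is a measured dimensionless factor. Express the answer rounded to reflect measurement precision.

736.933 mL + 21.86 mL = 758.793 mL; the sum is limited to 2 decimal places (5 s.f.).
Carrying full precision, 758.793 × 0.389 = 295.170477 mL; 0.389 has 3 s.f., so the result keeps min(5, 3) = 3 s.f.
Rounded to 3 significant figures: 295 mL.

295 mL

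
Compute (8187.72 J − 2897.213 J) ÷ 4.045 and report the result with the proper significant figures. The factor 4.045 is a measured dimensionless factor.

1308 J

8187.72 J − 2897.213 J = 5290.507 J; the difference is limited to 2 decimal places (6 s.f.).
Carrying full precision, 5290.507 ÷ 4.045 = 1307.91273177… J; 4.045 has 4 s.f., so the result keeps min(6, 4) = 4 s.f.
Rounded to 4 significant figures: 1308 J.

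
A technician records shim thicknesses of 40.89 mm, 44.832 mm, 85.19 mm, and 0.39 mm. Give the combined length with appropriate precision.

171.30 mm

40.89 mm + 44.832 mm + 85.19 mm + 0.39 mm = 171.302 mm.
Addition/subtraction keeps the fewest decimal places: 40.89 → 2 decimal places, 44.832 → 3 decimal places, 85.19 → 2 decimal places, 0.39 → 2 decimal places; limit is 2.
Rounded to 2 decimal places: 171.30 mm.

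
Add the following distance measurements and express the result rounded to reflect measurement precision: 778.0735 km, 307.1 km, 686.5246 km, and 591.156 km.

778.0735 km + 307.1 km + 686.5246 km + 591.156 km = 2362.8541 km.
Addition/subtraction keeps the fewest decimal places: 778.0735 → 4 decimal places, 307.1 → 1 decimal place, 686.5246 → 4 decimal places, 591.156 → 3 decimal places; limit is 1.
Rounded to 1 decimal place: 2362.9 km.

2362.9 km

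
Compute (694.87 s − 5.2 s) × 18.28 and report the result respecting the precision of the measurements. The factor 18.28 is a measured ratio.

1.261 × 10^4 s

694.87 s − 5.2 s = 689.67 s; the difference is limited to 1 decimal place (4 s.f.).
Carrying full precision, 689.67 × 18.28 = 12607.1676 s; 18.28 has 4 s.f., so the result keeps min(4, 4) = 4 s.f.
Rounded to 4 significant figures: 1.261 × 10^4 s.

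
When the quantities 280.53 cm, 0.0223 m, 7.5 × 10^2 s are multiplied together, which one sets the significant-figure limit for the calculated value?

280.53 cm → 5 s.f.; 0.0223 m → 3 s.f.; 7.5 × 10^2 s → 2 s.f.
The fewest is 2 significant figures, from 7.5 × 10^2 s.

7.5 × 10^2 s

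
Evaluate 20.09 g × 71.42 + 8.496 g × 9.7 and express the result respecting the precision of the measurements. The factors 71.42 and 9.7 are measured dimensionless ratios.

1517 g

20.09 × 71.42 = 1434.8278 → 1435 g (4 s.f., last digit at the 10^0 place).
8.496 × 9.7 = 82.4112 → 82 g (2 s.f., last digit at the 10^0 place).
Sum: 1517.239 g; keep the coarser place, 10^0.
Result: 1517 g.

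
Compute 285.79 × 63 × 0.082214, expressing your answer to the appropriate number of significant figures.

1.5 × 10^3

285.79 × 63 × 0.082214 = 1480.24416078
Multiplication/division keeps the fewest significant figures: 285.79 → 5 s.f., 63 → 2 s.f., 0.082214 → 5 s.f.; limit is 2.
Rounded to 2 significant figures: 1.5 × 10^3.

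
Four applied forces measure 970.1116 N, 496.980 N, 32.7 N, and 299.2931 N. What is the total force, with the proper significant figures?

1799.1 N

970.1116 N + 496.980 N + 32.7 N + 299.2931 N = 1799.0847 N.
Addition/subtraction keeps the fewest decimal places: 970.1116 → 4 decimal places, 496.980 → 3 decimal places, 32.7 → 1 decimal place, 299.2931 → 4 decimal places; limit is 1.
Rounded to 1 decimal place: 1799.1 N.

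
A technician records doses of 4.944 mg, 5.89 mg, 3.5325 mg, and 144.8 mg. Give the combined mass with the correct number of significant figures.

159.2 mg

4.944 mg + 5.89 mg + 3.5325 mg + 144.8 mg = 159.1665 mg.
Addition/subtraction keeps the fewest decimal places: 4.944 → 3 decimal places, 5.89 → 2 decimal places, 3.5325 → 4 decimal places, 144.8 → 1 decimal place; limit is 1.
Rounded to 1 decimal place: 159.2 mg.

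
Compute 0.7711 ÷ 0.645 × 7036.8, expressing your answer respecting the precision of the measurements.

8.41 × 10³

0.7711 ÷ 0.645 × 7036.8 = 8412.52167442…
Multiplication/division keeps the fewest significant figures: 0.7711 → 4 s.f., 0.645 → 3 s.f., 7036.8 → 5 s.f.; limit is 3.
Rounded to 3 significant figures: 8.41 × 10³.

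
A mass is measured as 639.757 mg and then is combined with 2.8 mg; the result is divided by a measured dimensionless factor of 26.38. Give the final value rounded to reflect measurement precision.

24.36 mg

639.757 mg + 2.8 mg = 642.557 mg; the sum is limited to 1 decimal place (4 s.f.).
Carrying full precision, 642.557 ÷ 26.38 = 24.3577331312… mg; 26.38 has 4 s.f., so the result keeps min(4, 4) = 4 s.f.
Rounded to 4 significant figures: 24.36 mg.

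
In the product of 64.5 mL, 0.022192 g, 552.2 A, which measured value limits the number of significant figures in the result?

64.5 mL

64.5 mL → 3 s.f.; 0.022192 g → 5 s.f.; 552.2 A → 4 s.f.
The fewest is 3 significant figures, from 64.5 mL.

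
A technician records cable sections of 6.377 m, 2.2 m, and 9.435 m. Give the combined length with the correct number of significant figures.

6.377 m + 2.2 m + 9.435 m = 18.012 m.
Addition/subtraction keeps the fewest decimal places: 6.377 → 3 decimal places, 2.2 → 1 decimal place, 9.435 → 3 decimal places; limit is 1.
Rounded to 1 decimal place: 18.0 m.

18.0 m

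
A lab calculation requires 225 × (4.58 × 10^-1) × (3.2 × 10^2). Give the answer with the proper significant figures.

225 × (4.58 × 10^-1) × (3.2 × 10^2) = 32976
Multiplication/division keeps the fewest significant figures: 225 → 3 s.f., 4.58 × 10^-1 → 3 s.f., 3.2 × 10^2 → 2 s.f.; limit is 2.
Rounded to 2 significant figures: 3.3 × 10^4.

3.3 × 10^4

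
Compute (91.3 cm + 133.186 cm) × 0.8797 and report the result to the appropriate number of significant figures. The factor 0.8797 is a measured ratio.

91.3 cm + 133.186 cm = 224.486 cm; the sum is limited to 1 decimal place (4 s.f.).
Carrying full precision, 224.486 × 0.8797 = 197.4803342 cm; 0.8797 has 4 s.f., so the result keeps min(4, 4) = 4 s.f.
Rounded to 4 significant figures: 197.5 cm.

197.5 cm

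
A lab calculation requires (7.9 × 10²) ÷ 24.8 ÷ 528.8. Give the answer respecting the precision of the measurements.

0.060

(7.9 × 10²) ÷ 24.8 ÷ 528.8 = 0.0602398614026…
Multiplication/division keeps the fewest significant figures: 7.9 × 10² → 2 s.f., 24.8 → 3 s.f., 528.8 → 4 s.f.; limit is 2.
Rounded to 2 significant figures: 0.060.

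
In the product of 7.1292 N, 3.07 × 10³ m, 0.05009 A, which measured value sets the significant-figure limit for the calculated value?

3.07 × 10³ m

7.1292 N → 5 s.f.; 3.07 × 10³ m → 3 s.f.; 0.05009 A → 4 s.f.
The fewest is 3 significant figures, from 3.07 × 10³ m.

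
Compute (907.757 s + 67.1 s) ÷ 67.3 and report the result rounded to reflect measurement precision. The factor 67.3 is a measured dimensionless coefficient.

907.757 s + 67.1 s = 974.857 s; the sum is limited to 1 decimal place (4 s.f.).
Carrying full precision, 974.857 ÷ 67.3 = 14.4852451709… s; 67.3 has 3 s.f., so the result keeps min(4, 3) = 3 s.f.
Rounded to 3 significant figures: 14.5 s.

14.5 s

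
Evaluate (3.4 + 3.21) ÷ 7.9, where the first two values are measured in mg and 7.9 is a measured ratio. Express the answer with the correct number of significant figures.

3.4 mg + 3.21 mg = 6.61 mg; the sum is limited to 1 decimal place (2 s.f.).
Carrying full precision, 6.61 ÷ 7.9 = 0.836708860759… mg; 7.9 has 2 s.f., so the result keeps min(2, 2) = 2 s.f.
Rounded to 2 significant figures: 0.84 mg.

0.84 mg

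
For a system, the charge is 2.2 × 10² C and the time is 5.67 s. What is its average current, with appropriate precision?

39 A

average current = 2.2 × 10² C ÷ 5.67 s = 38.8007054674… A.
2.2 × 10² has 2 significant figures; 5.67 has 3.
Division/multiplication keeps the fewest: 2 significant figures.
Rounded: 39 A.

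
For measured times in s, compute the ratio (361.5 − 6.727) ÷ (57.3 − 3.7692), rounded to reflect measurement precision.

361.5 − 6.727 = 354.773, limited to 1 d.p. → 4 s.f.; 57.3 − 3.7692 = 53.5308, limited to 1 d.p. → 3 s.f.
Carrying full precision, 354.773 ÷ 53.5308 = 6.62745559566…; keep min(4, 3) = 3 s.f.
Rounded to 3 significant figures: 6.63.

6.63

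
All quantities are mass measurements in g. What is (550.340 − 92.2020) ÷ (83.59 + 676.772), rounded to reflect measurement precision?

550.340 − 92.2020 = 458.1380, limited to 3 d.p. → 6 s.f.; 83.59 + 676.772 = 760.362, limited to 2 d.p. → 5 s.f.
Carrying full precision, 458.1380 ÷ 760.362 = 0.602526165169…; keep min(6, 5) = 5 s.f.
Rounded to 5 significant figures: 0.60253.

0.60253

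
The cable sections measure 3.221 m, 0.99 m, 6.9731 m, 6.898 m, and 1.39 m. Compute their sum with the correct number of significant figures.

19.47 m

3.221 m + 0.99 m + 6.9731 m + 6.898 m + 1.39 m = 19.4721 m.
Addition/subtraction keeps the fewest decimal places: 3.221 → 3 decimal places, 0.99 → 2 decimal places, 6.9731 → 4 decimal places, 6.898 → 3 decimal places, 1.39 → 2 decimal places; limit is 2.
Rounded to 2 decimal places: 19.47 m.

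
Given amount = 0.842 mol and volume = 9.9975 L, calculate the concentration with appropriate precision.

concentration = 0.842 mol ÷ 9.9975 L = 0.0842210552638… mol/L.
0.842 has 3 significant figures; 9.9975 has 5.
Division/multiplication keeps the fewest: 3 significant figures.
Rounded: 0.0842 mol/L.

0.0842 mol/L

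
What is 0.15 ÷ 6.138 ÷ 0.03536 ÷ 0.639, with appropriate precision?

1.1

0.15 ÷ 6.138 ÷ 0.03536 ÷ 0.639 = 1.08156160218…
Multiplication/division keeps the fewest significant figures: 0.15 → 2 s.f., 6.138 → 4 s.f., 0.03536 → 4 s.f., 0.639 → 3 s.f.; limit is 2.
Rounded to 2 significant figures: 1.1.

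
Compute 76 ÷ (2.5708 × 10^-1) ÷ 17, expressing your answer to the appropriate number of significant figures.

17

76 ÷ (2.5708 × 10^-1) ÷ 17 = 17.3898717726…
Multiplication/division keeps the fewest significant figures: 76 → 2 s.f., 2.5708 × 10^-1 → 5 s.f., 17 → 2 s.f.; limit is 2.
Rounded to 2 significant figures: 17.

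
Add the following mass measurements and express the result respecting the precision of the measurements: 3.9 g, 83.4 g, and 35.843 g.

3.9 g + 83.4 g + 35.843 g = 123.143 g.
Addition/subtraction keeps the fewest decimal places: 3.9 → 1 decimal place, 83.4 → 1 decimal place, 35.843 → 3 decimal places; limit is 1.
Rounded to 1 decimal place: 123.1 g.

123.1 g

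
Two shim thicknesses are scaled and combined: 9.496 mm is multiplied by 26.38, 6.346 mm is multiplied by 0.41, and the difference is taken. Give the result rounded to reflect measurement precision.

9.496 × 26.38 = 250.50448 → 250.5 mm (4 s.f., last digit at the 10^-1 place).
6.346 × 0.41 = 2.60186 → 2.6 mm (2 s.f., last digit at the 10^-1 place).
Difference: 247.90262 mm; keep the coarser place, 10^-1.
Result: 247.9 mm.

247.9 mm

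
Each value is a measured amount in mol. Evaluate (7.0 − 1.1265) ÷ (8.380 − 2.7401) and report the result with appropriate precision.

7.0 − 1.1265 = 5.8735, limited to 1 d.p. → 2 s.f.; 8.380 − 2.7401 = 5.6399, limited to 3 d.p. → 4 s.f.
Carrying full precision, 5.8735 ÷ 5.6399 = 1.0414191741…; keep min(2, 4) = 2 s.f.
Rounded to 2 significant figures: 1.0.

1.0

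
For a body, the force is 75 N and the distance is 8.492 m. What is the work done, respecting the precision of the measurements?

work done = 75 N × 8.492 m = 636.9 J.
75 has 2 significant figures; 8.492 has 4.
Division/multiplication keeps the fewest: 2 significant figures.
Rounded: 6.4 × 10^2 J.

6.4 × 10^2 J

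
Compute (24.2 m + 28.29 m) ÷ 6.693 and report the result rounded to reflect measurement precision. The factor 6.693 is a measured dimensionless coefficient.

7.84 m

24.2 m + 28.29 m = 52.49 m; the sum is limited to 1 decimal place (3 s.f.).
Carrying full precision, 52.49 ÷ 6.693 = 7.84252203795… m; 6.693 has 4 s.f., so the result keeps min(3, 4) = 3 s.f.
Rounded to 3 significant figures: 7.84 m.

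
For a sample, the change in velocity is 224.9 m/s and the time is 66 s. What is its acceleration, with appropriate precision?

acceleration = 224.9 m/s ÷ 66 s = 3.40757575758… m/s².
224.9 has 4 significant figures; 66 has 2.
Division/multiplication keeps the fewest: 2 significant figures.
Rounded: 3.4 m/s².

3.4 m/s²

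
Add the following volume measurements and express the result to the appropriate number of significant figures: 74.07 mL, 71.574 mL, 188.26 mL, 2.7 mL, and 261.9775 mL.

5.986 × 10^2 mL

74.07 mL + 71.574 mL + 188.26 mL + 2.7 mL + 261.9775 mL = 598.5815 mL.
Addition/subtraction keeps the fewest decimal places: 74.07 → 2 decimal places, 71.574 → 3 decimal places, 188.26 → 2 decimal places, 2.7 → 1 decimal place, 261.9775 → 4 decimal places; limit is 1.
Rounded to 1 decimal place: 5.986 × 10^2 mL.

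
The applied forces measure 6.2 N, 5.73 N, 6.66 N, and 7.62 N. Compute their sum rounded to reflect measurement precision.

26.2 N

6.2 N + 5.73 N + 6.66 N + 7.62 N = 26.21 N.
Addition/subtraction keeps the fewest decimal places: 6.2 → 1 decimal place, 5.73 → 2 decimal places, 6.66 → 2 decimal places, 7.62 → 2 decimal places; limit is 1.
Rounded to 1 decimal place: 26.2 N.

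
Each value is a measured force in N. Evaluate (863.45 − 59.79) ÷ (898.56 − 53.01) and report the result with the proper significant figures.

0.95046

863.45 − 59.79 = 803.66, limited to 2 d.p. → 5 s.f.; 898.56 − 53.01 = 845.55, limited to 2 d.p. → 5 s.f.
Carrying full precision, 803.66 ÷ 845.55 = 0.950458281592…; keep min(5, 5) = 5 s.f.
Rounded to 5 significant figures: 0.95046.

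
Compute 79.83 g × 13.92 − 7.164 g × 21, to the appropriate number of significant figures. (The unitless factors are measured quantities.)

79.83 × 13.92 = 1111.2336 → 1111 g (4 s.f., last digit at the 10^0 place).
7.164 × 21 = 150.444 → 1.5 × 10^2 g (2 s.f., last digit at the 10^1 place).
Difference: 960.7896 g; keep the coarser place, 10^1.
Result: 9.6 × 10^2 g.

9.6 × 10^2 g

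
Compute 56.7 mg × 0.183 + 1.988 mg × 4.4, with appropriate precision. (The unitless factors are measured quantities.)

56.7 × 0.183 = 10.3761 → 10.4 mg (3 s.f., last digit at the 10^-1 place).
1.988 × 4.4 = 8.7472 → 8.7 mg (2 s.f., last digit at the 10^-1 place).
Sum: 19.1233 mg; keep the coarser place, 10^-1.
Result: 19.1 mg.

19.1 mg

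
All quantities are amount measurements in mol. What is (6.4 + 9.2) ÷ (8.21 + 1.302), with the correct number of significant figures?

1.64

6.4 + 9.2 = 15.6, limited to 1 d.p. → 3 s.f.; 8.21 + 1.302 = 9.512, limited to 2 d.p. → 3 s.f.
Carrying full precision, 15.6 ÷ 9.512 = 1.64003364172…; keep min(3, 3) = 3 s.f.
Rounded to 3 significant figures: 1.64.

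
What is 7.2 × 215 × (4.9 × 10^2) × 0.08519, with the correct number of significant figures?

6.5 × 10^4

7.2 × 215 × (4.9 × 10^2) × 0.08519 = 64618.3188
Multiplication/division keeps the fewest significant figures: 7.2 → 2 s.f., 215 → 3 s.f., 4.9 × 10^2 → 2 s.f., 0.08519 → 4 s.f.; limit is 2.
Rounded to 2 significant figures: 6.5 × 10^4.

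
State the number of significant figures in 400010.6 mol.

7

400010.6: zeros between nonzero digits are significant.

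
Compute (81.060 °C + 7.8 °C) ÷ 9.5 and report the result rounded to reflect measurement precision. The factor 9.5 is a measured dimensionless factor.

9.4 °C

81.060 °C + 7.8 °C = 88.860 °C; the sum is limited to 1 decimal place (3 s.f.).
Carrying full precision, 88.860 ÷ 9.5 = 9.35368421053… °C; 9.5 has 2 s.f., so the result keeps min(3, 2) = 2 s.f.
Rounded to 2 significant figures: 9.4 °C.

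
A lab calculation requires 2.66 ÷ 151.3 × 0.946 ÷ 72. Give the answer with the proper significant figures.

2.66 ÷ 151.3 × 0.946 ÷ 72 = 0.000230994345304…
Multiplication/division keeps the fewest significant figures: 2.66 → 3 s.f., 151.3 → 4 s.f., 0.946 → 3 s.f., 72 → 2 s.f.; limit is 2.
Rounded to 2 significant figures: 2.3 × 10⁻⁴.

2.3 × 10⁻⁴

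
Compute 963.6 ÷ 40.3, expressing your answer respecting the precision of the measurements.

963.6 ÷ 40.3 = 23.9106699752…
Multiplication/division keeps the fewest significant figures: 963.6 → 4 s.f., 40.3 → 3 s.f.; limit is 3.
Rounded to 3 significant figures: 23.9.

23.9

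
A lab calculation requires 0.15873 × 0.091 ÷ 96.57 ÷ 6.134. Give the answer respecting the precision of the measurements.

0.15873 × 0.091 ÷ 96.57 ÷ 6.134 = 0.0000243845309168…
Multiplication/division keeps the fewest significant figures: 0.15873 → 5 s.f., 0.091 → 2 s.f., 96.57 → 4 s.f., 6.134 → 4 s.f.; limit is 2.
Rounded to 2 significant figures: 2.4 × 10⁻⁵.

2.4 × 10⁻⁵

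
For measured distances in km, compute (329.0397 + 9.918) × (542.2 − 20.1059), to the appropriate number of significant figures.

329.0397 + 9.918 = 338.9577, limited to 3 d.p. → 6 s.f.; 542.2 − 20.1059 = 522.0941, limited to 1 d.p. → 4 s.f.
Carrying full precision, 338.9577 × 522.0941 = 176967.81532…; keep min(6, 4) = 4 s.f.
Rounded to 4 significant figures: 1.770 × 10^5 km².

1.770 × 10^5 km²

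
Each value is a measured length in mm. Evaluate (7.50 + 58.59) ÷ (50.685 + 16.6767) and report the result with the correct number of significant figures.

7.50 + 58.59 = 66.09, limited to 2 d.p. → 4 s.f.; 50.685 + 16.6767 = 67.3617, limited to 3 d.p. → 5 s.f.
Carrying full precision, 66.09 ÷ 67.3617 = 0.981121319682…; keep min(4, 5) = 4 s.f.
Rounded to 4 significant figures: 0.9811.

0.9811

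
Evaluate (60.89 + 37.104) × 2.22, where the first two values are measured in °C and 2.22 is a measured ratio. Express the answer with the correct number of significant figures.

60.89 °C + 37.104 °C = 97.994 °C; the sum is limited to 2 decimal places (4 s.f.).
Carrying full precision, 97.994 × 2.22 = 217.54668 °C; 2.22 has 3 s.f., so the result keeps min(4, 3) = 3 s.f.
Rounded to 3 significant figures: 218 °C.

218 °C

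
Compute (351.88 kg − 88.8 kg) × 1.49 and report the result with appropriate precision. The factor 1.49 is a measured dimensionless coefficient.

3.92 × 10² kg

351.88 kg − 88.8 kg = 263.08 kg; the difference is limited to 1 decimal place (4 s.f.).
Carrying full precision, 263.08 × 1.49 = 391.9892 kg; 1.49 has 3 s.f., so the result keeps min(4, 3) = 3 s.f.
Rounded to 3 significant figures: 3.92 × 10² kg.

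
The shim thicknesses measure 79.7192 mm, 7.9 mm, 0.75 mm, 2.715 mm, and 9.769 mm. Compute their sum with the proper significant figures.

79.7192 mm + 7.9 mm + 0.75 mm + 2.715 mm + 9.769 mm = 100.8532 mm.
Addition/subtraction keeps the fewest decimal places: 79.7192 → 4 decimal places, 7.9 → 1 decimal place, 0.75 → 2 decimal places, 2.715 → 3 decimal places, 9.769 → 3 decimal places; limit is 1.
Rounded to 1 decimal place: 100.9 mm.

100.9 mm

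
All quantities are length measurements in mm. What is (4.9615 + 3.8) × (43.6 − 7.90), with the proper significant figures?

4.9615 + 3.8 = 8.7615, limited to 1 d.p. → 2 s.f.; 43.6 − 7.90 = 35.70, limited to 1 d.p. → 3 s.f.
Carrying full precision, 8.7615 × 35.70 = 312.78555; keep min(2, 3) = 2 s.f.
Rounded to 2 significant figures: 3.1 × 10² mm².

3.1 × 10² mm²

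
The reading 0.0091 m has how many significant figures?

0.0091: leading zeros are not significant.

2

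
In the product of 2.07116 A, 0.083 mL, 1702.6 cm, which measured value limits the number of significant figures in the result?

2.07116 A → 6 s.f.; 0.083 mL → 2 s.f.; 1702.6 cm → 5 s.f.
The fewest is 2 significant figures, from 0.083 mL.

0.083 mL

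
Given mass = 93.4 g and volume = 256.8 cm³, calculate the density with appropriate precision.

3.64 × 10^-1 g/cm³

density = 93.4 g ÷ 256.8 cm³ = 0.363707165109… g/cm³.
93.4 has 3 significant figures; 256.8 has 4.
Division/multiplication keeps the fewest: 3 significant figures.
Rounded: 3.64 × 10^-1 g/cm³.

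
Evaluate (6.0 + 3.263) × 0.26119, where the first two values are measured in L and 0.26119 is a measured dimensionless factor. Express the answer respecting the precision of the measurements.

2.4 L

6.0 L + 3.263 L = 9.263 L; the sum is limited to 1 decimal place (2 s.f.).
Carrying full precision, 9.263 × 0.26119 = 2.41940297 L; 0.26119 has 5 s.f., so the result keeps min(2, 5) = 2 s.f.
Rounded to 2 significant figures: 2.4 L.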